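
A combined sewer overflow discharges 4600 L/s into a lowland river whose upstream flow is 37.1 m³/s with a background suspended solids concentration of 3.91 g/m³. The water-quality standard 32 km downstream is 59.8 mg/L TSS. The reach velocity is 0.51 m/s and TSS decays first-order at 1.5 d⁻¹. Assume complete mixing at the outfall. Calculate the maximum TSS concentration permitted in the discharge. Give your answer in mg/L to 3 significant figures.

4600 L/s = 4.6 m³/s.
Travel time to the compliance point: t = 3.2e+04/0.51 = 6.275e+04 s = 0.7262 d; decay factor exp(−1.5·0.7262) = 0.3364.
So the concentration just after mixing may be at most 59.8/0.3364 = 177.7 mg/L.
Mass balance: 177.7·41.7 = 4.6·Cₑ + 37.1·3.91.
Cₑ = (7412 − 145.1) / 4.6 = 1580 mg/L.

1580 mg/L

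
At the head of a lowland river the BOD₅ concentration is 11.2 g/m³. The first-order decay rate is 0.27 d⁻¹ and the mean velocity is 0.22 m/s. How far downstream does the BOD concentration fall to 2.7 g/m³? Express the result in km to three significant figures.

100 km

From C = C₀·e^(−kt), t = ln(C₀/C)/k = ln(11.2/2.7)/0.27 = 1.423/0.27 = 5.269 d.
Distance = v·t = 0.22 m/s × 4.553e+05 s = 1.002e+05 m = 100.2 km.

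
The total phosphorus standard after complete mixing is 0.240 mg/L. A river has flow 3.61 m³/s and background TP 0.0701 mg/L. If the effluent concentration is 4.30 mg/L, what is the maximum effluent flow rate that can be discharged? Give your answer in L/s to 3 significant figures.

151 L/s

Mass balance at complete mixing: C_std·(Q_w + Q_r) = Q_w·C_e + Q_r·C_b.
Rearranging, Q_w = Q_r·(C_std − C_b)/(C_e − C_std) = 3.61·(0.24 − 0.0701) / (4.3 − 0.24) = 0.1511 m³/s.
= 151.1 L/s.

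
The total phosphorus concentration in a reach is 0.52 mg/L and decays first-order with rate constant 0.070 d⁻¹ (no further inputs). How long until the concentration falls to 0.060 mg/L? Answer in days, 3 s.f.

30.8 d

t = ln(C₀/C)/k = ln(0.52/0.060)/0.070 = 2.159/0.070 = 30.85 d.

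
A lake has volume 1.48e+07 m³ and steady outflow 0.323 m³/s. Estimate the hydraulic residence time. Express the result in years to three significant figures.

Q = 0.323 m³/s × 3.156e+07 s/yr = 1.019e+07 m³/yr.
Hydraulic residence time τ = V/Q = 1.48e+07/1.019e+07 = 1.452 yr.

1.45 yr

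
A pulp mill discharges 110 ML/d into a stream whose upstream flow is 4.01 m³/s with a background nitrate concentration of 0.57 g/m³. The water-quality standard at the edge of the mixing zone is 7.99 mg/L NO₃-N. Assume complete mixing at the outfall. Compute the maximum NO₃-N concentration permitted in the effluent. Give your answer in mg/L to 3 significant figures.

31.4 mg/L

110 ML/d = 1.273 m³/s.
Mass balance: 7.99·5.283 = 1.273·Cₑ + 4.01·0.57.
Cₑ = (42.21 − 2.286) / 1.273 = 31.36 mg/L.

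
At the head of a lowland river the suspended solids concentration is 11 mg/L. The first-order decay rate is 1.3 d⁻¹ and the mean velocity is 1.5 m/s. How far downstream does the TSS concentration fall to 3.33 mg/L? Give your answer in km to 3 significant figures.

From C = C₀·e^(−kt), t = ln(C₀/C)/k = ln(11/3.33)/1.3 = 1.195/1.3 = 0.9192 d.
Distance = v·t = 1.5 m/s × 7.942e+04 s = 1.191e+05 m = 119.1 km.

119 km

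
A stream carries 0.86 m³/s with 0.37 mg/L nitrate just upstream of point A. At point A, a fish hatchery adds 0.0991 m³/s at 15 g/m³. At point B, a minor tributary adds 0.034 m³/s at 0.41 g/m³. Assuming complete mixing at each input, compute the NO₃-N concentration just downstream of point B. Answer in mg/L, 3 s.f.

1.83 mg/L

After input A: C = (0.86·0.37 + 0.0991·15) / 0.9591 = 1.882 mg/L.
After input B: C = (0.9591·1.882 + 0.034·0.41) / 0.9931 = 1.831 mg/L.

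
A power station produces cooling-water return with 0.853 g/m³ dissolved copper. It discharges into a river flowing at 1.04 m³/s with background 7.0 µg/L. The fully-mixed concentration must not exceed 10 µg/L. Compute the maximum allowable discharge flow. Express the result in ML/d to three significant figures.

7.0 µg/L = 0.007 mg/L.
10 µg/L = 0.01 mg/L.
Mass balance at complete mixing: C_std·(Q_w + Q_r) = Q_w·C_e + Q_r·C_b.
Rearranging, Q_w = Q_r·(C_std − C_b)/(C_e − C_std) = 1.04·(0.01 − 0.007) / (0.853 − 0.01) = 0.003701 m³/s.
= 0.3198 ML/d.

0.320 ML/d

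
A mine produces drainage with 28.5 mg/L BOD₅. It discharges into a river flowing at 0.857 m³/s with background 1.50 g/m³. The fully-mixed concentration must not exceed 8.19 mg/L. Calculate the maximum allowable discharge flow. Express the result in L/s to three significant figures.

282 L/s

Mass balance at complete mixing: C_std·(Q_w + Q_r) = Q_w·C_e + Q_r·C_b.
Rearranging, Q_w = Q_r·(C_std − C_b)/(C_e − C_std) = 0.857·(8.19 − 1.5) / (28.5 − 8.19) = 0.2823 m³/s.
= 282.3 L/s.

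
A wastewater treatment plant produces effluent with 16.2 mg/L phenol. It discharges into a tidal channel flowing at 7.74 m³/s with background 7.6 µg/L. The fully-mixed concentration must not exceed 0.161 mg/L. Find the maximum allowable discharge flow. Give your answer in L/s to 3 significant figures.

7.6 µg/L = 0.0076 mg/L.
Mass balance at complete mixing: C_std·(Q_w + Q_r) = Q_w·C_e + Q_r·C_b.
Rearranging, Q_w = Q_r·(C_std − C_b)/(C_e − C_std) = 7.74·(0.161 − 0.0076) / (16.2 − 0.161) = 0.07403 m³/s.
= 74.03 L/s.

74.0 L/s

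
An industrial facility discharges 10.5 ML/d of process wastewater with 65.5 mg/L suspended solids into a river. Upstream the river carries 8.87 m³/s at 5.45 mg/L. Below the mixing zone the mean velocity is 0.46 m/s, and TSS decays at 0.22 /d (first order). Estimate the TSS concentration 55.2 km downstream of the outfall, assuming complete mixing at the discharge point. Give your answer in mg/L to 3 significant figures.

10.5 ML/d = 0.1215 m³/s.
After complete mixing, C₀ = (0.1215·65.5 + 8.87·5.45) / 8.992 = 6.262 mg/L.
Travel time t = 5.52e+04 m / 0.46 m/s = 1.2e+05 s = 1.389 d.
C = 6.262·exp(−0.22·1.389) = 6.262·0.7367 = 4.613 mg/L.

4.61 mg/L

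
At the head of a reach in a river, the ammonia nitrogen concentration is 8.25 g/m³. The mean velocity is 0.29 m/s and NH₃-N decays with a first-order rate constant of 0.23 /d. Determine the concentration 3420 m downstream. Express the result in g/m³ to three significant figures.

Travel time t = 3420 m / 0.29 m/s = 3420/0.29 = 1.179e+04 s = 0.1365 d.
First-order decay: C = 8.25·exp(−0.23·0.1365) = 8.25·0.9691 = 7.995 g/m³.

8.00 g/m³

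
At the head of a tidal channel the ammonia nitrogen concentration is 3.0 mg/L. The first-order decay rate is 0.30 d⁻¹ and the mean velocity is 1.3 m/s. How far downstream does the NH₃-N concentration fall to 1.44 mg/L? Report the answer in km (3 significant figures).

From C = C₀·e^(−kt), t = ln(C₀/C)/k = ln(3.0/1.44)/0.30 = 0.734/0.30 = 2.447 d.
Distance = v·t = 1.3 m/s × 2.114e+05 s = 2.748e+05 m = 274.8 km.

275 km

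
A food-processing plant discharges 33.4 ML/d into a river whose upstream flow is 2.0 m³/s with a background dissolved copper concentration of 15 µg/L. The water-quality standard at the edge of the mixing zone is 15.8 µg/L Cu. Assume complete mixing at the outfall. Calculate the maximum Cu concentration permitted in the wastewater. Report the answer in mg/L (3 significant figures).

0.0199 mg/L

33.4 ML/d = 0.3866 m³/s.
15 µg/L = 0.015 mg/L.
15.8 µg/L = 0.0158 mg/L.
Mass balance: 0.0158·2.387 = 0.3866·Cₑ + 2·0.015.
Cₑ = (0.03771 − 0.03) / 0.3866 = 0.01994 mg/L.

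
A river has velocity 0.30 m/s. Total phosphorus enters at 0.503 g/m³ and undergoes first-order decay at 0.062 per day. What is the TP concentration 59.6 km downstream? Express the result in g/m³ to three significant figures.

0.436 g/m³

Travel time t = 59.6 km / 0.30 m/s = 5.96e+04/0.30 = 1.987e+05 s = 2.299 d.
First-order decay: C = 0.503·exp(−0.062·2.299) = 0.503·0.8671 = 0.4362 g/m³.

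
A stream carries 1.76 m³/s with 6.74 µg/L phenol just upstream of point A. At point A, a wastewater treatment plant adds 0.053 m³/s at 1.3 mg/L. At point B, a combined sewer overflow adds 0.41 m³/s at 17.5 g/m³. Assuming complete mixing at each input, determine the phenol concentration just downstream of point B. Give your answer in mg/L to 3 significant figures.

6.74 µg/L = 0.00674 mg/L.
After input A: C = (1.76·0.00674 + 0.053·1.3) / 1.813 = 0.04455 mg/L.
After input B: C = (1.813·0.04455 + 0.41·17.5) / 2.223 = 3.264 mg/L.

3.26 mg/L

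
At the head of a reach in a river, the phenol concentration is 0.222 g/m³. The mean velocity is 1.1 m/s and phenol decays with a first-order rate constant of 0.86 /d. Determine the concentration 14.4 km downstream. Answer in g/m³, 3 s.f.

Travel time t = 14.4 km / 1.1 m/s = 1.44e+04/1.1 = 1.309e+04 s = 0.1515 d.
First-order decay: C = 0.222·exp(−0.86·0.1515) = 0.222·0.8778 = 0.1949 g/m³.

0.195 g/m³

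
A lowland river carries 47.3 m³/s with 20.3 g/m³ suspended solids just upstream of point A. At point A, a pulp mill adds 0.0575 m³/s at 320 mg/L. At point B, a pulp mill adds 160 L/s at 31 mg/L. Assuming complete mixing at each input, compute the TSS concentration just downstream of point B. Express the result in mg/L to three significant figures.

20.7 mg/L

After input A: C = (47.3·20.3 + 0.0575·320) / 47.36 = 20.66 mg/L.
160 L/s = 0.16 m³/s.
After input B: C = (47.36·20.66 + 0.16·31) / 47.52 = 20.7 mg/L.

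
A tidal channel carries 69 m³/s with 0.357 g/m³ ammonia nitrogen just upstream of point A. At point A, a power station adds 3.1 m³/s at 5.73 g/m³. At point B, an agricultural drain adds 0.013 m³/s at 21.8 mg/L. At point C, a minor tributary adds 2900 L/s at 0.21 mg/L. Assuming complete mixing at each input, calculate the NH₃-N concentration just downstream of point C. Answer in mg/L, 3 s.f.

After input A: C = (69·0.357 + 3.1·5.73) / 72.1 = 0.588 mg/L.
After input B: C = (72.1·0.588 + 0.013·21.8) / 72.11 = 0.5918 mg/L.
2900 L/s = 2.9 m³/s.
After input C: C = (72.11·0.5918 + 2.9·0.21) / 75.01 = 0.5771 mg/L.

0.577 mg/L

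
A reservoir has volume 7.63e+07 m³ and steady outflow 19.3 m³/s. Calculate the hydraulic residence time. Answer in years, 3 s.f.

0.125 yr

Q = 19.3 m³/s × 3.156e+07 s/yr = 6.091e+08 m³/yr.
Hydraulic residence time τ = V/Q = 7.63e+07/6.091e+08 = 0.1253 yr.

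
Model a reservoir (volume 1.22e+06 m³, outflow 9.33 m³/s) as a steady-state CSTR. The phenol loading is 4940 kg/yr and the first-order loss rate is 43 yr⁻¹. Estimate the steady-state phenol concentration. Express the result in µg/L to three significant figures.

Outflow Q = 9.33 m³/s × 3.156e+07 s/yr = 2.944e+08 m³/yr.
Steady-state CSTR mass balance: W = Q·C + k·V·C, so C = W/(Q + kV).
Q + kV = 2.944e+08 + 43·1.22e+06 = 3.469e+08 m³/yr.
C = 4940/3.469e+08 = 1.424e-05 kg/m³ = 0.01424 mg/L = 14.24 µg/L.

14.2 µg/L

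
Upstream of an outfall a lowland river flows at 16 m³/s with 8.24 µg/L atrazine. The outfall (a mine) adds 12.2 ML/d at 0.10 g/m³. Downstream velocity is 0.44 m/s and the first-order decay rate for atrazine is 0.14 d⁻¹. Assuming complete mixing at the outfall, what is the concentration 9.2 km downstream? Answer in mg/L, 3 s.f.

12.2 ML/d = 0.1412 m³/s.
8.24 µg/L = 0.00824 mg/L.
After complete mixing, C₀ = (0.1412·0.1 + 16·0.00824) / 16.14 = 0.009043 mg/L.
Travel time t = 9200 m / 0.44 m/s = 2.091e+04 s = 0.242 d.
C = 0.009043·exp(−0.14·0.242) = 0.009043·0.9667 = 0.008741 mg/L.

0.00874 mg/L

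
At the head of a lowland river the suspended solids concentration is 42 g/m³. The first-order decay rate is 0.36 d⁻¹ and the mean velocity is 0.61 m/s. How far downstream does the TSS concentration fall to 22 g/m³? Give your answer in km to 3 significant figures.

From C = C₀·e^(−kt), t = ln(C₀/C)/k = ln(42/22)/0.36 = 0.6466/0.36 = 1.796 d.
Distance = v·t = 0.61 m/s × 1.552e+05 s = 9.467e+04 m = 94.67 km.

94.7 km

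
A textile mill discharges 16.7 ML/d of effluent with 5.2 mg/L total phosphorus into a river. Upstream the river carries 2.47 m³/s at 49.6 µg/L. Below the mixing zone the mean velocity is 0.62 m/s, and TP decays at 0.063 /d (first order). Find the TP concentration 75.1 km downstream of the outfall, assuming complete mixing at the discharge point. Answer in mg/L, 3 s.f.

0.388 mg/L

16.7 ML/d = 0.1933 m³/s.
49.6 µg/L = 0.0496 mg/L.
After complete mixing, C₀ = (0.1933·5.2 + 2.47·0.0496) / 2.663 = 0.4234 mg/L.
Travel time t = 7.51e+04 m / 0.62 m/s = 1.211e+05 s = 1.402 d.
C = 0.4234·exp(−0.063·1.402) = 0.4234·0.9155 = 0.3876 mg/L.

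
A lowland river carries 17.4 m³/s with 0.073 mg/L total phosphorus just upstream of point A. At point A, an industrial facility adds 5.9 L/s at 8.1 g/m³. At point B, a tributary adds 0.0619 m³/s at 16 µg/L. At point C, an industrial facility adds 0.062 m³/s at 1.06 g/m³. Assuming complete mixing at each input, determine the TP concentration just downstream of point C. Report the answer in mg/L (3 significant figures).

5.9 L/s = 0.0059 m³/s.
After input A: C = (17.4·0.073 + 0.0059·8.1) / 17.41 = 0.07572 mg/L.
16 µg/L = 0.016 mg/L.
After input B: C = (17.41·0.07572 + 0.0619·0.016) / 17.47 = 0.07551 mg/L.
After input C: C = (17.47·0.07551 + 0.062·1.06) / 17.53 = 0.07899 mg/L.

0.0790 mg/L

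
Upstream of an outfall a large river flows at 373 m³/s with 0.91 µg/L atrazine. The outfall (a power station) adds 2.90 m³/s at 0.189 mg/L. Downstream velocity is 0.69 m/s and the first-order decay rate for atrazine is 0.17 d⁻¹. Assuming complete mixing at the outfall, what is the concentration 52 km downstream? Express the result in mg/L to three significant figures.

0.00204 mg/L

0.91 µg/L = 0.00091 mg/L.
After complete mixing, C₀ = (2.9·0.189 + 373·0.00091) / 375.9 = 0.002361 mg/L.
Travel time t = 5.2e+04 m / 0.69 m/s = 7.536e+04 s = 0.8722 d.
C = 0.002361·exp(−0.17·0.8722) = 0.002361·0.8622 = 0.002036 mg/L.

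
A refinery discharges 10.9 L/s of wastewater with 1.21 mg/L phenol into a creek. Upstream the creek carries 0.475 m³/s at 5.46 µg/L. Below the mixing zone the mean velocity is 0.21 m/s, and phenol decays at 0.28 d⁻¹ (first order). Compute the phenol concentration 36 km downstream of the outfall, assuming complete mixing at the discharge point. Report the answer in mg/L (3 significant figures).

0.0186 mg/L

10.9 L/s = 0.0109 m³/s.
5.46 µg/L = 0.00546 mg/L.
After complete mixing, C₀ = (0.0109·1.21 + 0.475·0.00546) / 0.4859 = 0.03248 mg/L.
Travel time t = 3.6e+04 m / 0.21 m/s = 1.714e+05 s = 1.984 d.
C = 0.03248·exp(−0.28·1.984) = 0.03248·0.5738 = 0.01864 mg/L.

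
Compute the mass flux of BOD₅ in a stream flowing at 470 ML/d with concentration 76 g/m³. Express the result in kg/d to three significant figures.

470 ML/d = 5.44 m³/s.
Mass flux = Q·C = 5.44 m³/s × 76 g/m³ = 413.4 g/s.
= 413.4 g/s × 86.4 = 3.572e+04 kg/d.

35700 kg/d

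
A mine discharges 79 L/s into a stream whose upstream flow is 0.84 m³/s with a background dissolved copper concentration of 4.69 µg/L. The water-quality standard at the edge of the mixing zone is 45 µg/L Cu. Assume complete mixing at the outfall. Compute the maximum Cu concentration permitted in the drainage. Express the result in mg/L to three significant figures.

79 L/s = 0.079 m³/s.
4.69 µg/L = 0.00469 mg/L.
45 µg/L = 0.045 mg/L.
Mass balance: 0.045·0.919 = 0.079·Cₑ + 0.84·0.00469.
Cₑ = (0.04135 − 0.00394) / 0.079 = 0.4736 mg/L.

0.474 mg/L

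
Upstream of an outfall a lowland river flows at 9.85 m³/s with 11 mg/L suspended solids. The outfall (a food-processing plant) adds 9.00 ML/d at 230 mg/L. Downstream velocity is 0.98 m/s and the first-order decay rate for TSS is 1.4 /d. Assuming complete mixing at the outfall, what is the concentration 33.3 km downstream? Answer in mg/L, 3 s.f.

7.66 mg/L

9.00 ML/d = 0.1042 m³/s.
After complete mixing, C₀ = (0.1042·230 + 9.85·11) / 9.954 = 13.29 mg/L.
Travel time t = 3.33e+04 m / 0.98 m/s = 3.398e+04 s = 0.3933 d.
C = 13.29·exp(−1.4·0.3933) = 13.29·0.5766 = 7.664 mg/L.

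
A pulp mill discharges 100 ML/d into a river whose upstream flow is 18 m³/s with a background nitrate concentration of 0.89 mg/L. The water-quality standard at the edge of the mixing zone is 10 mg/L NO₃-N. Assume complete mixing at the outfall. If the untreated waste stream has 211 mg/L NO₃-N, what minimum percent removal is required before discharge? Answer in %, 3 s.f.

100 ML/d = 1.157 m³/s.
Mass balance: 10·19.16 = 1.157·Cₑ + 18·0.89.
Cₑ = (191.6 − 16.02) / 1.157 = 151.7 mg/L.
Required removal = 1 − 151.7/211 = 28.11 %.

28.1 %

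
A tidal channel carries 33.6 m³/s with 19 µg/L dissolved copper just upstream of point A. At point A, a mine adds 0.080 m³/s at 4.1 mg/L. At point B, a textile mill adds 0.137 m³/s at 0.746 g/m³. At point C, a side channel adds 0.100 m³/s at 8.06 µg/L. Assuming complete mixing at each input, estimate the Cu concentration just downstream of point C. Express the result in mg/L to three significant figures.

0.0315 mg/L

19 µg/L = 0.019 mg/L.
After input A: C = (33.6·0.019 + 0.08·4.1) / 33.68 = 0.02869 mg/L.
After input B: C = (33.68·0.02869 + 0.137·0.746) / 33.82 = 0.0316 mg/L.
8.06 µg/L = 0.00806 mg/L.
After input C: C = (33.82·0.0316 + 0.1·0.00806) / 33.92 = 0.03153 mg/L.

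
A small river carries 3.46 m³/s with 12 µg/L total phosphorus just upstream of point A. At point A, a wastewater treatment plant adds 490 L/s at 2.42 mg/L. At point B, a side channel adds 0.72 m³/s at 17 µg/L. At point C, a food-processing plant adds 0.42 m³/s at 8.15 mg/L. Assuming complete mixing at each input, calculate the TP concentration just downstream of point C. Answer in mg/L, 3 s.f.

12 µg/L = 0.012 mg/L.
490 L/s = 0.49 m³/s.
After input A: C = (3.46·0.012 + 0.49·2.42) / 3.95 = 0.3107 mg/L.
17 µg/L = 0.017 mg/L.
After input B: C = (3.95·0.3107 + 0.72·0.017) / 4.67 = 0.2654 mg/L.
After input C: C = (4.67·0.2654 + 0.42·8.15) / 5.09 = 0.916 mg/L.

0.916 mg/L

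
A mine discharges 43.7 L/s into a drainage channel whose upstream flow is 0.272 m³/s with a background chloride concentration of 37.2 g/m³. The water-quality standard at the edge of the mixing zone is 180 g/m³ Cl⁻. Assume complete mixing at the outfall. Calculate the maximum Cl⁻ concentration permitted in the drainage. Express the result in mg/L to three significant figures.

43.7 L/s = 0.0437 m³/s.
Mass balance: 180·0.3157 = 0.0437·Cₑ + 0.272·37.2.
Cₑ = (56.83 − 10.12) / 0.0437 = 1069 mg/L.

1070 mg/L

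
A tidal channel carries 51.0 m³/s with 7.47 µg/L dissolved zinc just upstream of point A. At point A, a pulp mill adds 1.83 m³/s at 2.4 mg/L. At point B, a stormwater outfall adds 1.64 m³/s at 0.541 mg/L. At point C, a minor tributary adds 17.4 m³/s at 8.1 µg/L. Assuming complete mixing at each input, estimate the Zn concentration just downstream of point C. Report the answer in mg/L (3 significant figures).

7.47 µg/L = 0.00747 mg/L.
After input A: C = (51·0.00747 + 1.83·2.4) / 52.83 = 0.09035 mg/L.
After input B: C = (52.83·0.09035 + 1.64·0.541) / 54.47 = 0.1039 mg/L.
8.1 µg/L = 0.0081 mg/L.
After input C: C = (54.47·0.1039 + 17.4·0.0081) / 71.87 = 0.08072 mg/L.

0.0807 mg/L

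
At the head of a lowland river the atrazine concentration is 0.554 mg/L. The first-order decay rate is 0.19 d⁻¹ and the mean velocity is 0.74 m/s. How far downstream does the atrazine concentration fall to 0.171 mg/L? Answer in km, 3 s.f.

396 km

From C = C₀·e^(−kt), t = ln(C₀/C)/k = ln(0.554/0.171)/0.19 = 1.176/0.19 = 6.187 d.
Distance = v·t = 0.74 m/s × 5.345e+05 s = 3.956e+05 m = 395.6 km.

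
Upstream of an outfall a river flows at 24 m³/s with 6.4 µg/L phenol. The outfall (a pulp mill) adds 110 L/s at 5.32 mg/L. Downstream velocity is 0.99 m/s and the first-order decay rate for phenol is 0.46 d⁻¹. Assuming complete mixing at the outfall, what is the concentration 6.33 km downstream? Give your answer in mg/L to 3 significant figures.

0.0296 mg/L

110 L/s = 0.11 m³/s.
6.4 µg/L = 0.0064 mg/L.
After complete mixing, C₀ = (0.11·5.32 + 24·0.0064) / 24.11 = 0.03064 mg/L.
Travel time t = 6330 m / 0.99 m/s = 6394 s = 0.074 d.
C = 0.03064·exp(−0.46·0.074) = 0.03064·0.9665 = 0.02962 mg/L.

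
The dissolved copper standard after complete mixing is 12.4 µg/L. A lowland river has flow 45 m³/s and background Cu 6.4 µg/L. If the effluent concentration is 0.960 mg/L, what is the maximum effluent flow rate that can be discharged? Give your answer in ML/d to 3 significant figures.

6.4 µg/L = 0.0064 mg/L.
12.4 µg/L = 0.0124 mg/L.
Mass balance at complete mixing: C_std·(Q_w + Q_r) = Q_w·C_e + Q_r·C_b.
Rearranging, Q_w = Q_r·(C_std − C_b)/(C_e − C_std) = 45·(0.0124 − 0.0064) / (0.96 − 0.0124) = 0.2849 m³/s.
= 24.62 ML/d.

24.6 ML/d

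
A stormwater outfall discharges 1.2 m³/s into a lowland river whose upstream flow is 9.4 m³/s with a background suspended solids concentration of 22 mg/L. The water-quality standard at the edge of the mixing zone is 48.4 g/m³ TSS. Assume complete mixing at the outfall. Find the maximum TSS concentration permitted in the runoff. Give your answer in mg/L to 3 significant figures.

Mass balance: 48.4·10.6 = 1.2·Cₑ + 9.4·22.
Cₑ = (513 − 206.8) / 1.2 = 255.2 mg/L.

255 mg/L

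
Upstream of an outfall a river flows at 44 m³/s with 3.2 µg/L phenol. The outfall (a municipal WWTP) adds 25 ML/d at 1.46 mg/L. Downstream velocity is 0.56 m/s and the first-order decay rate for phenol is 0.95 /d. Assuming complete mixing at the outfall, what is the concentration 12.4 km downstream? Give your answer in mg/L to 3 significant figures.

25 ML/d = 0.2894 m³/s.
3.2 µg/L = 0.0032 mg/L.
After complete mixing, C₀ = (0.2894·1.46 + 44·0.0032) / 44.29 = 0.01272 mg/L.
Travel time t = 1.24e+04 m / 0.56 m/s = 2.214e+04 s = 0.2563 d.
C = 0.01272·exp(−0.95·0.2563) = 0.01272·0.7839 = 0.009969 mg/L.

0.00997 mg/L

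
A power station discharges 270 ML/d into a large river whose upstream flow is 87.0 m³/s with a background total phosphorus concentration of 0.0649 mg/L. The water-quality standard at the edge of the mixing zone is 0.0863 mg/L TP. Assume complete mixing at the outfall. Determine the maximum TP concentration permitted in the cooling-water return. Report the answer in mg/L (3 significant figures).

0.682 mg/L

270 ML/d = 3.125 m³/s.
Mass balance: 0.0863·90.12 = 3.125·Cₑ + 87·0.0649.
Cₑ = (7.778 − 5.646) / 3.125 = 0.6821 mg/L.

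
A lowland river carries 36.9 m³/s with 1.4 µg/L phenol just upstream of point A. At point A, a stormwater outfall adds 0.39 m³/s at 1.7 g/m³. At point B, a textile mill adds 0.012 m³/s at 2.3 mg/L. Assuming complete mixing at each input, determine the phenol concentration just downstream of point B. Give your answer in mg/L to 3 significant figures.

1.4 µg/L = 0.0014 mg/L.
After input A: C = (36.9·0.0014 + 0.39·1.7) / 37.29 = 0.01916 mg/L.
After input B: C = (37.29·0.01916 + 0.012·2.3) / 37.3 = 0.0199 mg/L.

0.0199 mg/L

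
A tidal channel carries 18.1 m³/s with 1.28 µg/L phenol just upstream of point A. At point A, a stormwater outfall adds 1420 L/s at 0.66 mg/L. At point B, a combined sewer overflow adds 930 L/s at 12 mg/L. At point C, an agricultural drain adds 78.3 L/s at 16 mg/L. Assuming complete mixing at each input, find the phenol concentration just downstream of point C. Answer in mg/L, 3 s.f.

0.651 mg/L

1.28 µg/L = 0.00128 mg/L.
1420 L/s = 1.42 m³/s.
After input A: C = (18.1·0.00128 + 1.42·0.66) / 19.52 = 0.0492 mg/L.
930 L/s = 0.93 m³/s.
After input B: C = (19.52·0.0492 + 0.93·12) / 20.45 = 0.5927 mg/L.
78.3 L/s = 0.0783 m³/s.
After input C: C = (20.45·0.5927 + 0.0783·16) / 20.53 = 0.6515 mg/L.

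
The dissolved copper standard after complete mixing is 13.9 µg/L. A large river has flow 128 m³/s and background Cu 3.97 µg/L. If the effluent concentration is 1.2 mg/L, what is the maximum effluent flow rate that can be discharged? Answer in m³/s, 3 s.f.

1.07 m³/s

3.97 µg/L = 0.00397 mg/L.
13.9 µg/L = 0.0139 mg/L.
Mass balance at complete mixing: C_std·(Q_w + Q_r) = Q_w·C_e + Q_r·C_b.
Rearranging, Q_w = Q_r·(C_std − C_b)/(C_e − C_std) = 128·(0.0139 − 0.00397) / (1.2 − 0.0139) = 1.072 m³/s.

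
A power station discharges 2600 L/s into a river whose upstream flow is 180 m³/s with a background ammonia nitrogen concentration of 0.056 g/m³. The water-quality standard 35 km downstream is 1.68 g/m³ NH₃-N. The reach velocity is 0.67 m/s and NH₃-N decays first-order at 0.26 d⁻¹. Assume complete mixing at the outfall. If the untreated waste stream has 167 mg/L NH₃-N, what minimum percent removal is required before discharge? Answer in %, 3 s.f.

2600 L/s = 2.6 m³/s.
Travel time to the compliance point: t = 3.5e+04/0.67 = 5.224e+04 s = 0.6046 d; decay factor exp(−0.26·0.6046) = 0.8545.
So the concentration just after mixing may be at most 1.68/0.8545 = 1.966 mg/L.
Mass balance: 1.966·182.6 = 2.6·Cₑ + 180·0.056.
Cₑ = (359 − 10.08) / 2.6 = 134.2 mg/L.
Required removal = 1 − 134.2/167 = 19.64 %.

19.6 %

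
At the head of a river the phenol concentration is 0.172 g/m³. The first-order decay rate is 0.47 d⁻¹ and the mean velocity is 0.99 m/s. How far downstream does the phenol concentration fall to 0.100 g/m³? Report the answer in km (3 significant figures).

98.7 km

From C = C₀·e^(−kt), t = ln(C₀/C)/k = ln(0.172/0.100)/0.47 = 0.5423/0.47 = 1.154 d.
Distance = v·t = 0.99 m/s × 9.97e+04 s = 9.87e+04 m = 98.7 km.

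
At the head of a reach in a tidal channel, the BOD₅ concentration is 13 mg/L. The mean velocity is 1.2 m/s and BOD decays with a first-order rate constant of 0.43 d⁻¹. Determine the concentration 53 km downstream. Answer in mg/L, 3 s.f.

10.4 mg/L

Travel time t = 53 km / 1.2 m/s = 5.3e+04/1.2 = 4.417e+04 s = 0.5112 d.
First-order decay: C = 13·exp(−0.43·0.5112) = 13·0.8027 = 10.43 mg/L.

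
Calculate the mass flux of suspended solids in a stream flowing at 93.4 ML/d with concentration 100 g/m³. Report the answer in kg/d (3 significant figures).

9340 kg/d

93.4 ML/d = 1.081 m³/s.
Mass flux = Q·C = 1.081 m³/s × 100 g/m³ = 108.1 g/s.
= 108.1 g/s × 86.4 = 9340 kg/d.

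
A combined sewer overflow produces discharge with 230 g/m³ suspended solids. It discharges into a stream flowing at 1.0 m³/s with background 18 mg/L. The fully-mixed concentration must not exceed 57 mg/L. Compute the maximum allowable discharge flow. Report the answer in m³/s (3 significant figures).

Mass balance at complete mixing: C_std·(Q_w + Q_r) = Q_w·C_e + Q_r·C_b.
Rearranging, Q_w = Q_r·(C_std − C_b)/(C_e − C_std) = 1.0·(57 − 18) / (230 − 57) = 0.2254 m³/s.

0.225 m³/s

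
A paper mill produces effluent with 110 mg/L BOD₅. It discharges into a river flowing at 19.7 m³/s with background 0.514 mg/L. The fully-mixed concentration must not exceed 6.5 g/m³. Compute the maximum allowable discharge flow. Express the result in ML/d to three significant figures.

Mass balance at complete mixing: C_std·(Q_w + Q_r) = Q_w·C_e + Q_r·C_b.
Rearranging, Q_w = Q_r·(C_std − C_b)/(C_e − C_std) = 19.7·(6.5 − 0.514) / (110 − 6.5) = 1.139 m³/s.
= 98.44 ML/d.

98.4 ML/d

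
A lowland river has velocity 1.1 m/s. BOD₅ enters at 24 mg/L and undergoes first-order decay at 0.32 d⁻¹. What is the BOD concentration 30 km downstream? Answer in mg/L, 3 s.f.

21.7 mg/L

Travel time t = 30 km / 1.1 m/s = 3e+04/1.1 = 2.727e+04 s = 0.3157 d.
First-order decay: C = 24·exp(−0.32·0.3157) = 24·0.9039 = 21.69 mg/L.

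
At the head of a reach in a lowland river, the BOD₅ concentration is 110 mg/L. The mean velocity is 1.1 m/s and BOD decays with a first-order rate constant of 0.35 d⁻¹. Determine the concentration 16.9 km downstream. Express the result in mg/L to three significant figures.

Travel time t = 16.9 km / 1.1 m/s = 1.69e+04/1.1 = 1.536e+04 s = 0.1778 d.
First-order decay: C = 110·exp(−0.35·0.1778) = 110·0.9397 = 103.4 mg/L.

103 mg/L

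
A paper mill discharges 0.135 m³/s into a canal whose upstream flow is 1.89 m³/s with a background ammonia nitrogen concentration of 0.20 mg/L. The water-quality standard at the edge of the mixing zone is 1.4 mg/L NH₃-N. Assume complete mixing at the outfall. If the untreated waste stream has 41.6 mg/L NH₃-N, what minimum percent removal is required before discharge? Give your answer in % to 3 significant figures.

56.3 %

Mass balance: 1.4·2.025 = 0.135·Cₑ + 1.89·0.2.
Cₑ = (2.835 − 0.378) / 0.135 = 18.2 mg/L.
Required removal = 1 − 18.2/41.6 = 56.25 %.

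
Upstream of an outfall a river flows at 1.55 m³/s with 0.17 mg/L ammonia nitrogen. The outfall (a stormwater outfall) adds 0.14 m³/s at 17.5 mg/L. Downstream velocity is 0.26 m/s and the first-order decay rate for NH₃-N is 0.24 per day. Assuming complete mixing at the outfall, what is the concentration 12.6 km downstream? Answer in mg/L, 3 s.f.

After complete mixing, C₀ = (0.14·17.5 + 1.55·0.17) / 1.69 = 1.606 mg/L.
Travel time t = 1.26e+04 m / 0.26 m/s = 4.846e+04 s = 0.5609 d.
C = 1.606·exp(−0.24·0.5609) = 1.606·0.8741 = 1.403 mg/L.

1.40 mg/L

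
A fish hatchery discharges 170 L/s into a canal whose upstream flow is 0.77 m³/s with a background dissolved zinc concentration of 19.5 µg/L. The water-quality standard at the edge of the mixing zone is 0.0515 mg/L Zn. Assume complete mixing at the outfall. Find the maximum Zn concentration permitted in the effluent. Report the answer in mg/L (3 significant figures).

0.196 mg/L

170 L/s = 0.17 m³/s.
19.5 µg/L = 0.0195 mg/L.
Mass balance: 0.0515·0.94 = 0.17·Cₑ + 0.77·0.0195.
Cₑ = (0.04841 − 0.01502) / 0.17 = 0.1964 mg/L.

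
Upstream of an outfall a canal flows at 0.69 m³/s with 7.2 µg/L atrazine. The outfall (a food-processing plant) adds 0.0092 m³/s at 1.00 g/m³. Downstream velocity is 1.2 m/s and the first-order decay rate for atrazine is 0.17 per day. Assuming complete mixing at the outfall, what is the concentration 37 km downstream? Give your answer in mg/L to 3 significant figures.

7.2 µg/L = 0.0072 mg/L.
After complete mixing, C₀ = (0.0092·1 + 0.69·0.0072) / 0.6992 = 0.02026 mg/L.
Travel time t = 3.7e+04 m / 1.2 m/s = 3.083e+04 s = 0.3569 d.
C = 0.02026·exp(−0.17·0.3569) = 0.02026·0.9411 = 0.01907 mg/L.

0.0191 mg/L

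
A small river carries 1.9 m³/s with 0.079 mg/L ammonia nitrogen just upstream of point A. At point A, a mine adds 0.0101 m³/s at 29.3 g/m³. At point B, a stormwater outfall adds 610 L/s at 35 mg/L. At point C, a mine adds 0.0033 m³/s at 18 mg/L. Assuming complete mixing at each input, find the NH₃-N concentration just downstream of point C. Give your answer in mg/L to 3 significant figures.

8.66 mg/L

After input A: C = (1.9·0.079 + 0.0101·29.3) / 1.91 = 0.2335 mg/L.
610 L/s = 0.61 m³/s.
After input B: C = (1.91·0.2335 + 0.61·35) / 2.52 = 8.649 mg/L.
After input C: C = (2.52·8.649 + 0.0033·18) / 2.523 = 8.661 mg/L.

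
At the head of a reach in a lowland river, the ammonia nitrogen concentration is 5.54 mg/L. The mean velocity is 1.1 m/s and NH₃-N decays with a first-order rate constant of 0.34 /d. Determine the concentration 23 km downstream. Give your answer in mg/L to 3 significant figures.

Travel time t = 23 km / 1.1 m/s = 2.3e+04/1.1 = 2.091e+04 s = 0.242 d.
First-order decay: C = 5.54·exp(−0.34·0.242) = 5.54·0.921 = 5.102 mg/L.

5.10 mg/L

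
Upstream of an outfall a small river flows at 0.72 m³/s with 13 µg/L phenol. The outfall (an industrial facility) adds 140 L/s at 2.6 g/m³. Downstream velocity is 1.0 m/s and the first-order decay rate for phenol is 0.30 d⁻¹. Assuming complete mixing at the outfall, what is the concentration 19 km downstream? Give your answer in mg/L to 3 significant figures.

140 L/s = 0.14 m³/s.
13 µg/L = 0.013 mg/L.
After complete mixing, C₀ = (0.14·2.6 + 0.72·0.013) / 0.86 = 0.4341 mg/L.
Travel time t = 1.9e+04 m / 1.0 m/s = 1.9e+04 s = 0.2199 d.
C = 0.4341·exp(−0.30·0.2199) = 0.4341·0.9362 = 0.4064 mg/L.

0.406 mg/L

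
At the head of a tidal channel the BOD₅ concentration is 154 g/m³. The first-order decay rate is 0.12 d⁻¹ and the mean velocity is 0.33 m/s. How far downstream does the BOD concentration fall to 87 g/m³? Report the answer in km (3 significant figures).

136 km

From C = C₀·e^(−kt), t = ln(C₀/C)/k = ln(154/87)/0.12 = 0.571/0.12 = 4.759 d.
Distance = v·t = 0.33 m/s × 4.112e+05 s = 1.357e+05 m = 135.7 km.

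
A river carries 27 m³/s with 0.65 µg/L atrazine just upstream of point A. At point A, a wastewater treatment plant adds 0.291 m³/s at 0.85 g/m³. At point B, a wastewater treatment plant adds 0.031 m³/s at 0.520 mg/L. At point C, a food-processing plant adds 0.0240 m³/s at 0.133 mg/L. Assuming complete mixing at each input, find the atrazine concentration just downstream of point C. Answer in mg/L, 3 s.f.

0.65 µg/L = 0.00065 mg/L.
After input A: C = (27·0.00065 + 0.291·0.85) / 27.29 = 0.009706 mg/L.
After input B: C = (27.29·0.009706 + 0.031·0.52) / 27.32 = 0.01029 mg/L.
After input C: C = (27.32·0.01029 + 0.024·0.133) / 27.35 = 0.01039 mg/L.

0.0104 mg/L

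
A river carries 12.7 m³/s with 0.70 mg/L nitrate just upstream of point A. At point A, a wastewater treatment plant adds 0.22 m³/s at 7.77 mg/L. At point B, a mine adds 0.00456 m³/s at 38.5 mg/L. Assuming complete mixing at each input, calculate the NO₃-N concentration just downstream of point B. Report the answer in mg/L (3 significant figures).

After input A: C = (12.7·0.7 + 0.22·7.77) / 12.92 = 0.8204 mg/L.
After input B: C = (12.92·0.8204 + 0.00456·38.5) / 12.92 = 0.8337 mg/L.

0.834 mg/L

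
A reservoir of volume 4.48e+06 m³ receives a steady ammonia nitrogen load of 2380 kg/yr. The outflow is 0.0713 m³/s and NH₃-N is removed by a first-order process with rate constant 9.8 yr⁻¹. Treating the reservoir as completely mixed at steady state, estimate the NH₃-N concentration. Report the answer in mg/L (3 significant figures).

0.0516 mg/L

Outflow Q = 0.0713 m³/s × 3.156e+07 s/yr = 2.25e+06 m³/yr.
Steady-state CSTR mass balance: W = Q·C + k·V·C, so C = W/(Q + kV).
Q + kV = 2.25e+06 + 9.8·4.48e+06 = 4.615e+07 m³/yr.
C = 2380/4.615e+07 = 5.157e-05 kg/m³ = 0.05157 mg/L.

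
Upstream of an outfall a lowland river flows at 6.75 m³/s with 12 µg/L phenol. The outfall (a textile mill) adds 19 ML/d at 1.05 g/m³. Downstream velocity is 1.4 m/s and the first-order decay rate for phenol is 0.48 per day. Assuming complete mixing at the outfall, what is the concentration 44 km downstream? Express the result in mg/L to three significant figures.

0.0376 mg/L

19 ML/d = 0.2199 m³/s.
12 µg/L = 0.012 mg/L.
After complete mixing, C₀ = (0.2199·1.05 + 6.75·0.012) / 6.97 = 0.04475 mg/L.
Travel time t = 4.4e+04 m / 1.4 m/s = 3.143e+04 s = 0.3638 d.
C = 0.04475·exp(−0.48·0.3638) = 0.04475·0.8398 = 0.03758 mg/L.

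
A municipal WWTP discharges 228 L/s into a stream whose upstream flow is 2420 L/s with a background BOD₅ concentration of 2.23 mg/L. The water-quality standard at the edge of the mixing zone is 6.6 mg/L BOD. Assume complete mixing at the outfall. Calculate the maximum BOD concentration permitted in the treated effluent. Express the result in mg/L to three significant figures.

53.0 mg/L

228 L/s = 0.228 m³/s.
2420 L/s = 2.42 m³/s.
Mass balance: 6.6·2.648 = 0.228·Cₑ + 2.42·2.23.
Cₑ = (17.48 − 5.397) / 0.228 = 52.98 mg/L.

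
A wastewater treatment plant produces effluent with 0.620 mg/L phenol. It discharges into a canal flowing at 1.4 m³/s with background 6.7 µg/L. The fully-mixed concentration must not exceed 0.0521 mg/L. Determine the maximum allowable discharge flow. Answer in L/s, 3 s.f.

6.7 µg/L = 0.0067 mg/L.
Mass balance at complete mixing: C_std·(Q_w + Q_r) = Q_w·C_e + Q_r·C_b.
Rearranging, Q_w = Q_r·(C_std − C_b)/(C_e − C_std) = 1.4·(0.0521 − 0.0067) / (0.62 − 0.0521) = 0.1119 m³/s.
= 111.9 L/s.

112 L/s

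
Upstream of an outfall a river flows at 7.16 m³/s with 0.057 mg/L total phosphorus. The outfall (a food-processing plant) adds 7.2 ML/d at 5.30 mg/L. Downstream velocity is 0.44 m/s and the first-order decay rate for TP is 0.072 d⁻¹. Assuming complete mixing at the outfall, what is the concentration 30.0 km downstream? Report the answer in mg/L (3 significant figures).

7.2 ML/d = 0.08333 m³/s.
After complete mixing, C₀ = (0.08333·5.3 + 7.16·0.057) / 7.243 = 0.1173 mg/L.
Travel time t = 3e+04 m / 0.44 m/s = 6.818e+04 s = 0.7891 d.
C = 0.1173·exp(−0.072·0.7891) = 0.1173·0.9448 = 0.1108 mg/L.

0.111 mg/L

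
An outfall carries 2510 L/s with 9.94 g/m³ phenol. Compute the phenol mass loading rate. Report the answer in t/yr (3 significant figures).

787 t/yr

2510 L/s = 2.51 m³/s.
Mass flux = Q·C = 2.51 m³/s × 9.94 g/m³ = 24.95 g/s.
= 24.95 g/s × 31.56 = 787.3 t/yr.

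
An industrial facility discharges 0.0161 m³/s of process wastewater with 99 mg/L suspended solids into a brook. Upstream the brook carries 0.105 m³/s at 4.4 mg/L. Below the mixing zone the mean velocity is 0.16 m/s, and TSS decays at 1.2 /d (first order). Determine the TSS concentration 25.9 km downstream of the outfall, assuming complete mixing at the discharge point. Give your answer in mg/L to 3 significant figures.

1.79 mg/L

After complete mixing, C₀ = (0.0161·99 + 0.105·4.4) / 0.1211 = 16.98 mg/L.
Travel time t = 2.59e+04 m / 0.16 m/s = 1.619e+05 s = 1.874 d.
C = 16.98·exp(−1.2·1.874) = 16.98·0.1056 = 1.792 mg/L.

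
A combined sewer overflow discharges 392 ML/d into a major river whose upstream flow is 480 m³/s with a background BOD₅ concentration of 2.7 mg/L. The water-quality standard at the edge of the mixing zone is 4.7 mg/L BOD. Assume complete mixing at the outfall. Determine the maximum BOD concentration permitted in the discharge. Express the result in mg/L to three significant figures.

216 mg/L

392 ML/d = 4.537 m³/s.
Mass balance: 4.7·484.5 = 4.537·Cₑ + 480·2.7.
Cₑ = (2277 − 1296) / 4.537 = 216.3 mg/L.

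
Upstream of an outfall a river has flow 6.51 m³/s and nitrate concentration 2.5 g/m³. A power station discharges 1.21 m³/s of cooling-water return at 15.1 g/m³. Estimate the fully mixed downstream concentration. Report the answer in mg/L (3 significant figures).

Flow-weighted mixing gives C = (1.21·15.1 + 6.51·2.5) / (1.21 + 6.51) = 34.55/7.72 = 4.475 mg/L.

4.47 mg/L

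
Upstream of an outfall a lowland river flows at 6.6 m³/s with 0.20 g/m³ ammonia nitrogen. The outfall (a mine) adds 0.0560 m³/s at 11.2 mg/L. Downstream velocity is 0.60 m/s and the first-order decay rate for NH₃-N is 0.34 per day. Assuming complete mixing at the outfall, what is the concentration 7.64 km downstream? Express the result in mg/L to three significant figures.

After complete mixing, C₀ = (0.056·11.2 + 6.6·0.2) / 6.656 = 0.2925 mg/L.
Travel time t = 7640 m / 0.60 m/s = 1.273e+04 s = 0.1474 d.
C = 0.2925·exp(−0.34·0.1474) = 0.2925·0.9511 = 0.2783 mg/L.

0.278 mg/L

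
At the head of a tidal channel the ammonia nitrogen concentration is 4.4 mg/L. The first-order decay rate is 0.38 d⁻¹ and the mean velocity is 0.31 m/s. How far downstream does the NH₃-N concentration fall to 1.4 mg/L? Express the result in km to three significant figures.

From C = C₀·e^(−kt), t = ln(C₀/C)/k = ln(4.4/1.4)/0.38 = 1.145/0.38 = 3.014 d.
Distance = v·t = 0.31 m/s × 2.604e+05 s = 8.071e+04 m = 80.71 km.

80.7 km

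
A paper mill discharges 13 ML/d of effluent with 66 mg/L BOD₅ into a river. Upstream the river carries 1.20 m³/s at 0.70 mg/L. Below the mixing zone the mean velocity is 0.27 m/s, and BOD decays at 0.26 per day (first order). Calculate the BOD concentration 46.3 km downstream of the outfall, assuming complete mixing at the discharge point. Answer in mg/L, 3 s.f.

13 ML/d = 0.1505 m³/s.
After complete mixing, C₀ = (0.1505·66 + 1.2·0.7) / 1.35 = 7.975 mg/L.
Travel time t = 4.63e+04 m / 0.27 m/s = 1.715e+05 s = 1.985 d.
C = 7.975·exp(−0.26·1.985) = 7.975·0.5969 = 4.76 mg/L.

4.76 mg/L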